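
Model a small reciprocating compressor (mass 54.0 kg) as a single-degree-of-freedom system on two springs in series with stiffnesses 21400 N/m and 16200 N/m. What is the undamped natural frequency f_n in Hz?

2.08 Hz

Series springs: 1/k_eq = 1/21400 + 1/16200 = 0.0001085, so k_eq = 9220 N/m.
ω_n = √(k_eq/m) = √(9220/54.0) = √170.7 = 13.07 rad/s.
f_n = ω_n/(2π) = 13.07/6.283 = 2.080 Hz.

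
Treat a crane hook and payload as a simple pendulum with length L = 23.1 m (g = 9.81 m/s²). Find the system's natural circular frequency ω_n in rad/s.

0.652 rad/s

For a simple pendulum ω_n = √(g/L) = √(9.81/23.1) = √0.4247 = 0.6517 rad/s.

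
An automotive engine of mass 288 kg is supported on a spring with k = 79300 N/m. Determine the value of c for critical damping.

9560 N·s/m

c_c = 2√(k·m) = 2√(79300 × 288) = 2 × 4779 = 9558 N·s/m.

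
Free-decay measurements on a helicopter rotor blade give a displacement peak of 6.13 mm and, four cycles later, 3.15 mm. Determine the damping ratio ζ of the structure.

Logarithmic decrement δ = (1/n)·ln(x₀/x_n) = (1/4)·ln(6.13/3.15) = (1/4)·ln(1.946) = 0.1664.
ζ = δ/√(4π² + δ²) = 0.1664/√(39.48 + 0.0277) = 0.1664/6.285 = 0.02648.

0.0265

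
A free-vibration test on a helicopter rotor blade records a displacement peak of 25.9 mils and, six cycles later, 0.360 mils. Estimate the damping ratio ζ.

0.113

Logarithmic decrement δ = (1/n)·ln(x₀/x_n) = (1/6)·ln(25.9/0.360) = (1/6)·ln(71.94) = 0.7126.
ζ = δ/√(4π² + δ²) = 0.7126/√(39.48 + 0.508) = 0.7126/6.323 = 0.1127.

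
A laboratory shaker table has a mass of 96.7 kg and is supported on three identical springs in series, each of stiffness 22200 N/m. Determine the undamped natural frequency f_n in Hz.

Series springs: 1/k_eq = 3/22200, so k_eq = 22200/3 = 7400 N/m.
ω_n = √(k_eq/m) = √(7400/96.7) = √76.53 = 8.748 rad/s.
f_n = ω_n/(2π) = 8.748/6.283 = 1.392 Hz.

1.39 Hz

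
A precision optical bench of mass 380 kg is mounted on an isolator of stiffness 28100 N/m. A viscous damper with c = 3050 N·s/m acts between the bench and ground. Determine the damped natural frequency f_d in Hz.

ω_n = √(k/m) = √(28100/380) = 8.599 rad/s.
Critical damping c_c = 2√(k·m) = 2√(28100 × 380) = 6535 N·s/m, so ζ = c/c_c = 3050/6535 = 0.4667.
ω_d = ω_n√(1 − ζ²) = 8.599 × √(1 − 0.218) = 7.605 rad/s.
f_d = ω_d/(2π) = 1.210 Hz.

1.21 Hz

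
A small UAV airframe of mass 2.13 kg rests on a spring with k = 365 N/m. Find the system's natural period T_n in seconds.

0.480 s

ω_n = √(k/m) = √(365.0/2.13) = √171.4 = 13.09 rad/s.
T_n = 2π/ω_n = 6.283/13.09 = 0.4800 s.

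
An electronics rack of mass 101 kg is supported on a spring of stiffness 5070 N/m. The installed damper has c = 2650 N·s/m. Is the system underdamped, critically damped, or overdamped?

c_c = 2√(k·m) = 1431 N·s/m; ζ = c/c_c = 2650/1431 = 1.85.
Since ζ > 1 the system is overdamped.

overdamped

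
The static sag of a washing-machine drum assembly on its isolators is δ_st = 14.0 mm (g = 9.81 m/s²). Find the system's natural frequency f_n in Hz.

4.21 Hz

ω_n = √(g/δ_st) = √(9.81/0.0140) = √700.7 = 26.47 rad/s.
f_n = ω_n/(2π) = 26.47/6.283 = 4.213 Hz.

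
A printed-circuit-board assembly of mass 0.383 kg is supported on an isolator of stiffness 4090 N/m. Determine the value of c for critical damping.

c_c = 2√(k·m) = 2√(4090 × 0.383) = 2 × 39.58 = 79.16 N·s/m.

79.2 N·s/m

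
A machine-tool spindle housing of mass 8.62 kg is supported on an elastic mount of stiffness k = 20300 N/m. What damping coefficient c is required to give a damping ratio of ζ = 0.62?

c_c = 2√(k·m) = 2√(20300 × 8.62) = 836.6 N·s/m.
c = ζ·c_c = 0.62 × 836.6 = 518.7 N·s/m.

519 N·s/m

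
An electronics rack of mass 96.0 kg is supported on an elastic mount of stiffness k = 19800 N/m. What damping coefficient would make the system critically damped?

2760 N·s/m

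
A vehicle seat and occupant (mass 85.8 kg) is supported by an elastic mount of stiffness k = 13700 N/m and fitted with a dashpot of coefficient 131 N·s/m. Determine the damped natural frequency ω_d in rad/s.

ω_n = √(k/m) = √(13700/85.8) = 12.64 rad/s.
Critical damping c_c = 2√(k·m) = 2√(13700 × 85.8) = 2168 N·s/m, so ζ = c/c_c = 131/2168 = 0.06041.
ω_d = ω_n√(1 − ζ²) = 12.64 × √(1 − 0.00365) = 12.61 rad/s.

12.6 rad/s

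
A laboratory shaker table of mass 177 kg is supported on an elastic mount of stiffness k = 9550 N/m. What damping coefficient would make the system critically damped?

2600 N·s/m

c_c = 2√(k·m) = 2√(9550 × 177) = 2 × 1300 = 2600 N·s/m.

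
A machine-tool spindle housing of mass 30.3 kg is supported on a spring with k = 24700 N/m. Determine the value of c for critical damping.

1730 N·s/m

c_c = 2√(k·m) = 2√(24700 × 30.3) = 2 × 865.1 = 1730 N·s/m.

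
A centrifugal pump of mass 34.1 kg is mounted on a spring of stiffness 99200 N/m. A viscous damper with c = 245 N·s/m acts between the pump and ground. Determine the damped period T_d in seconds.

ω_n = √(k/m) = √(99200/34.1) = 53.94 rad/s.
Critical damping c_c = 2√(k·m) = 2√(99200 × 34.1) = 3678 N·s/m, so ζ = c/c_c = 245/3678 = 0.06660.
ω_d = ω_n√(1 − ζ²) = 53.94 × √(1 − 0.00444) = 53.82 rad/s.
T_d = 2π/ω_d = 0.1168 s.

0.117 s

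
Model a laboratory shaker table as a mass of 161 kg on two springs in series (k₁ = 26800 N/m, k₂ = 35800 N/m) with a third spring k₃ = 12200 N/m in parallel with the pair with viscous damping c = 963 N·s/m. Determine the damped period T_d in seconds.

Series pair: k_s = k₁k₂/(k₁+k₂) = (26800)(35800)/(26800 + 35800) = 15330 N/m. In parallel with k₃: k_eq = 15330 + 12200 = 27530 N/m.
ω_n = √(k_eq/m) = √(27530/161) = 13.08 rad/s.
Critical damping c_c = 2√(k_eq·m) = 2√(27530 × 161) = 4210 N·s/m, so ζ = c/c_c = 963/4210 = 0.2287.
ω_d = ω_n√(1 − ζ²) = 13.08 × √(1 − 0.0523) = 12.73 rad/s.
T_d = 2π/ω_d = 0.4936 s.

0.494 s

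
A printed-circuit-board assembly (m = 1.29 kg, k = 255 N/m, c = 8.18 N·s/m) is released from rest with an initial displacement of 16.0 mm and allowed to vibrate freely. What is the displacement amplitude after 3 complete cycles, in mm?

ζ = c/(2√(km)) = 8.18/(2√(255 × 1.29)) = 8.18/36.27 = 0.2255.
Logarithmic decrement δ = 2πζ/√(1 − ζ²) = 2π × 0.2255/√(1 − 0.0509) = 1.454.
After n cycles, x_n/x₀ = e^(−nδ), so x_3 = 16.0 × e^(−3 × 1.454) = 16.0 × 0.01274 = 0.2038 mm.

0.204 mm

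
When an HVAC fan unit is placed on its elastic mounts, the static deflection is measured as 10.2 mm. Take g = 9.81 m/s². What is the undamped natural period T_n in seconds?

ω_n = √(g/δ_st) = √(9.81/0.0102) = √961.8 = 31.01 rad/s.
T_n = 2π/ω_n = 6.283/31.01 = 0.2026 s.

0.203 s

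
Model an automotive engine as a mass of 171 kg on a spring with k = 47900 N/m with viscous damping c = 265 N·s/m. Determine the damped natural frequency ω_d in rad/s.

ω_n = √(k/m) = √(47900/171) = 16.74 rad/s.
Critical damping c_c = 2√(k·m) = 2√(47900 × 171) = 5724 N·s/m, so ζ = c/c_c = 265/5724 = 0.04630.
ω_d = ω_n√(1 − ζ²) = 16.74 × √(1 − 0.00214) = 16.72 rad/s.

16.7 rad/s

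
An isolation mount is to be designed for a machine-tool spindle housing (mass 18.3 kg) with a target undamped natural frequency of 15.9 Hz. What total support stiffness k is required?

183000 N/m

ω_n = 2πf_n = 2π × 15.9 = 99.90 rad/s.
k = m·ω_n² = 18.3 × 99.90² = 18.3 × 9981 = 182600 N/m.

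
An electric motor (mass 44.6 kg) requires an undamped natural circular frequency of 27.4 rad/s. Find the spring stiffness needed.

k = m·ω_n² = 44.6 × 27.40² = 44.6 × 750.8 = 33480 N/m.

33500 N/m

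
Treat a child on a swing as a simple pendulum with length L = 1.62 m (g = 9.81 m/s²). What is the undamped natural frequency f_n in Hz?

For a simple pendulum ω_n = √(g/L) = √(9.81/1.62) = √6.056 = 2.461 rad/s.
f_n = ω_n/(2π) = 2.461/6.283 = 0.3916 Hz.

0.392 Hz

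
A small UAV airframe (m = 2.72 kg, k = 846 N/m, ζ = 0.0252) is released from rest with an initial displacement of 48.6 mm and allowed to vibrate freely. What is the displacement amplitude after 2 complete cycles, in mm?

Logarithmic decrement δ = 2πζ/√(1 − ζ²) = 2π × 0.02520/√(1 − 0.000635) = 0.1584.
After n cycles, x_n/x₀ = e^(−nδ), so x_2 = 48.6 × e^(−2 × 0.1584) = 48.6 × 0.7285 = 35.40 mm.

35.4 mm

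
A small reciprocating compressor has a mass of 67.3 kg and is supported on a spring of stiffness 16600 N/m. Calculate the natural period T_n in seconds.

0.400 s

ω_n = √(k/m) = √(16600/67.3) = √246.7 = 15.71 rad/s.
T_n = 2π/ω_n = 6.283/15.71 = 0.4001 s.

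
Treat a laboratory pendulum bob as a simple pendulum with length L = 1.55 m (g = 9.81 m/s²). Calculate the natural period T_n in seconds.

2.50 s

For a simple pendulum ω_n = √(g/L) = √(9.81/1.55) = √6.329 = 2.516 rad/s.
T_n = 2π/ω_n = 6.283/2.516 = 2.498 s.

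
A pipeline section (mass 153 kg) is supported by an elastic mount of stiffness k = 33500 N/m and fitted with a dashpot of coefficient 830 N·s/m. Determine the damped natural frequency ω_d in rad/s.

ω_n = √(k/m) = √(33500/153) = 14.80 rad/s.
Critical damping c_c = 2√(k·m) = 2√(33500 × 153) = 4528 N·s/m, so ζ = c/c_c = 830/4528 = 0.1833.
ω_d = ω_n√(1 − ζ²) = 14.80 × √(1 − 0.0336) = 14.55 rad/s.

14.5 rad/s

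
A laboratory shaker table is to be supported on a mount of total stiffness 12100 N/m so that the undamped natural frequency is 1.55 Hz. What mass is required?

128 kg

ω_n = 2πf_n = 2π × 1.55 = 9.739 rad/s.
m = k/ω_n² = 12100/9.739² = 12100/94.85 = 127.6 kg.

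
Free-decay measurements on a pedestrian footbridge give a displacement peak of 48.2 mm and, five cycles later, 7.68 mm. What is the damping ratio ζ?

0.0584

Logarithmic decrement δ = (1/n)·ln(x₀/x_n) = (1/5)·ln(48.2/7.68) = (1/5)·ln(6.276) = 0.3673.
ζ = δ/√(4π² + δ²) = 0.3673/√(39.48 + 0.135) = 0.3673/6.294 = 0.05837.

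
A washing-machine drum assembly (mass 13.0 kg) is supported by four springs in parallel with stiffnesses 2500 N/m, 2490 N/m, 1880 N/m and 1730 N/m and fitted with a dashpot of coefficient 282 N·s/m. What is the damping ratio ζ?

0.422

Parallel springs add: k_eq = 2500 + 2490 + 1880 + 1730 = 8600 N/m.
ω_n = √(k_eq/m) = √(8600/13.0) = 25.72 rad/s.
Critical damping c_c = 2√(k_eq·m) = 2√(8600 × 13.0) = 668.7 N·s/m, so ζ = c/c_c = 282/668.7 = 0.4217.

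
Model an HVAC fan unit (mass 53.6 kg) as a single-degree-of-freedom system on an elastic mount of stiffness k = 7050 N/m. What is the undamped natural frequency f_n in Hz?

1.83 Hz

ω_n = √(k/m) = √(7050/53.6) = √131.5 = 11.47 rad/s.
f_n = ω_n/(2π) = 11.47/6.283 = 1.825 Hz.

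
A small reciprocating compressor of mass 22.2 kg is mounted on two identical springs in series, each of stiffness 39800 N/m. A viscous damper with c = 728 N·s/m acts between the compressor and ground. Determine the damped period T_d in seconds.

0.251 s

Series springs: 1/k_eq = 2/39800, so k_eq = 39800/2 = 19900 N/m.
ω_n = √(k_eq/m) = √(19900/22.2) = 29.94 rad/s.
Critical damping c_c = 2√(k_eq·m) = 2√(19900 × 22.2) = 1329 N·s/m, so ζ = c/c_c = 728/1329 = 0.5476.
ω_d = ω_n√(1 − ζ²) = 29.94 × √(1 − 0.300) = 25.05 rad/s.
T_d = 2π/ω_d = 0.2508 s.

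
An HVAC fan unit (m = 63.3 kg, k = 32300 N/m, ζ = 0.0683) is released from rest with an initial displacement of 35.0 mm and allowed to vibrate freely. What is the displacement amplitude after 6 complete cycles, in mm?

2.65 mm

Logarithmic decrement δ = 2πζ/√(1 − ζ²) = 2π × 0.06830/√(1 − 0.00466) = 0.4301.
After n cycles, x_n/x₀ = e^(−nδ), so x_6 = 35.0 × e^(−6 × 0.4301) = 35.0 × 0.07571 = 2.650 mm.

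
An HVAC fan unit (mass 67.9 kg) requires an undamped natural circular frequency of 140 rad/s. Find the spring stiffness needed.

k = m·ω_n² = 67.9 × 140.0² = 67.9 × 19600 = 1331000 N/m.

1330000 N/m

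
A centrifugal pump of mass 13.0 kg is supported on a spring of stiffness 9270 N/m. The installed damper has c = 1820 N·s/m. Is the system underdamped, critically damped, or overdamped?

c_c = 2√(k·m) = 694.3 N·s/m; ζ = c/c_c = 1820/694.3 = 2.62.
Since ζ > 1 the system is overdamped.

overdamped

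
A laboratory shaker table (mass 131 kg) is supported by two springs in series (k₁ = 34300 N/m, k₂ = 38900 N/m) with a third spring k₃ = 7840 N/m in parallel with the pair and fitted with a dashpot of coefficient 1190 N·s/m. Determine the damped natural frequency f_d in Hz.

Series pair: k_s = k₁k₂/(k₁+k₂) = (34300)(38900)/(34300 + 38900) = 18230 N/m. In parallel with k₃: k_eq = 18230 + 7840 = 26070 N/m.
ω_n = √(k_eq/m) = √(26070/131) = 14.11 rad/s.
Critical damping c_c = 2√(k_eq·m) = 2√(26070 × 131) = 3696 N·s/m, so ζ = c/c_c = 1190/3696 = 0.3220.
ω_d = ω_n√(1 − ζ²) = 14.11 × √(1 − 0.104) = 13.36 rad/s.
f_d = ω_d/(2π) = 2.126 Hz.

2.13 Hz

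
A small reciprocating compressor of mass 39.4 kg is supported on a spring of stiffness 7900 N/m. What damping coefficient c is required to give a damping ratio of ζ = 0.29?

c_c = 2√(k·m) = 2√(7900 × 39.4) = 1116 N·s/m.
c = ζ·c_c = 0.29 × 1116 = 323.6 N·s/m.

324 N·s/m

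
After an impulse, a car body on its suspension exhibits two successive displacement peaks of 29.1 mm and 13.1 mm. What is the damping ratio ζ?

0.126

Logarithmic decrement δ = (1/n)·ln(x₀/x_n) = (1/1)·ln(29.1/13.1) = (1/1)·ln(2.221) = 0.7981.
ζ = δ/√(4π² + δ²) = 0.7981/√(39.48 + 0.637) = 0.7981/6.334 = 0.1260.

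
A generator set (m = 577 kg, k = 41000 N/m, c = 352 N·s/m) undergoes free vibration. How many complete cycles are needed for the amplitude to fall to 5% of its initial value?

ζ = c/(2√(km)) = 352/(2√(41000 × 577)) = 352/9728 = 0.03619.
Logarithmic decrement δ = 2πζ/√(1 − ζ²) = 2π × 0.03619/√(1 − 0.00131) = 0.2275.
x_n/x₀ = e^(−nδ) ≤ 0.05; take ln: n ≥ ln(1/0.05)/δ = 2.996/0.2275 = 13.17.
So 14 complete cycles are required.

14 cycles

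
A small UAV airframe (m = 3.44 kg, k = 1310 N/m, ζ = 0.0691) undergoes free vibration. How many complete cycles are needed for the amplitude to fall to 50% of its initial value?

Logarithmic decrement δ = 2πζ/√(1 − ζ²) = 2π × 0.06910/√(1 − 0.00477) = 0.4352.
x_n/x₀ = e^(−nδ) ≤ 0.5; take ln: n ≥ ln(1/0.5)/δ = 0.6931/0.4352 = 1.593.
So 2 complete cycles are required.

2 cycles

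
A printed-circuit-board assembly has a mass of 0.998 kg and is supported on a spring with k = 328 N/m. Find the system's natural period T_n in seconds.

ω_n = √(k/m) = √(328.0/0.998) = √328.7 = 18.13 rad/s.
T_n = 2π/ω_n = 6.283/18.13 = 0.3466 s.

0.347 s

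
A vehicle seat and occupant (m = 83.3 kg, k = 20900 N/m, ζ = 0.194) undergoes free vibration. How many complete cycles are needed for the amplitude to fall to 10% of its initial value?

2 cycles

Logarithmic decrement δ = 2πζ/√(1 − ζ²) = 2π × 0.1940/√(1 − 0.0376) = 1.243.
x_n/x₀ = e^(−nδ) ≤ 0.1; take ln: n ≥ ln(1/0.1)/δ = 2.303/1.243 = 1.853.
So 2 complete cycles are required.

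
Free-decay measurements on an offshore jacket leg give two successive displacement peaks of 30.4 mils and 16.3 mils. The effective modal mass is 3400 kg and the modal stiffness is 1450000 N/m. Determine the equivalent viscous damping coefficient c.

Logarithmic decrement δ = (1/n)·ln(x₀/x_n) = (1/1)·ln(30.4/16.3) = (1/1)·ln(1.865) = 0.6233.
ζ = δ/√(4π² + δ²) = 0.6233/√(39.48 + 0.388) = 0.6233/6.314 = 0.09871.
c = ζ · 2√(km) = 0.09871 × 2√(1450000 × 3400) = 0.09871 × 140400 = 13860 N·s/m.

13900 N·s/m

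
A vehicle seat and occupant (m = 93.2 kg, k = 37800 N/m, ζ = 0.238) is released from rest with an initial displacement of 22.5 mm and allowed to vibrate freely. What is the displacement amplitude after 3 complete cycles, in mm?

Logarithmic decrement δ = 2πζ/√(1 − ζ²) = 2π × 0.2380/√(1 − 0.0566) = 1.540.
After n cycles, x_n/x₀ = e^(−nδ), so x_3 = 22.5 × e^(−3 × 1.540) = 22.5 × 0.009863 = 0.2219 mm.

0.222 mm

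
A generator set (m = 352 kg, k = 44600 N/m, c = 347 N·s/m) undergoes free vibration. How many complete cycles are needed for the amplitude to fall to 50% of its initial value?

3 cycles

ζ = c/(2√(km)) = 347/(2√(44600 × 352)) = 347/7924 = 0.04379.
Logarithmic decrement δ = 2πζ/√(1 − ζ²) = 2π × 0.04379/√(1 − 0.00192) = 0.2754.
x_n/x₀ = e^(−nδ) ≤ 0.5; take ln: n ≥ ln(1/0.5)/δ = 0.6931/0.2754 = 2.517.
So 3 complete cycles are required.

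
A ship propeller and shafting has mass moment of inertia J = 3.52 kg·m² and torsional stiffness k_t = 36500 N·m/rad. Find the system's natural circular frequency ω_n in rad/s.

102 rad/s

ω_n = √(k_t/J) = √(36500/3.52) = √10370 = 101.8 rad/s.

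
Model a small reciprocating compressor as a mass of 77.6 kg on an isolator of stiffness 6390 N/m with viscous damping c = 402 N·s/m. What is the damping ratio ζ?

0.285

ω_n = √(k/m) = √(6390/77.6) = 9.074 rad/s.
Critical damping c_c = 2√(k·m) = 2√(6390 × 77.6) = 1408 N·s/m, so ζ = c/c_c = 402/1408 = 0.2854.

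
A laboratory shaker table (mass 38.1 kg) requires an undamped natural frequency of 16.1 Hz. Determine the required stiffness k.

ω_n = 2πf_n = 2π × 16.1 = 101.2 rad/s.
k = m·ω_n² = 38.1 × 101.2² = 38.1 × 10230 = 389900 N/m.

390000 N/m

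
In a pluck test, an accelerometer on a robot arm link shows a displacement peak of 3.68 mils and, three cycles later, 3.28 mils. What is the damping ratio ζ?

Logarithmic decrement δ = (1/n)·ln(x₀/x_n) = (1/3)·ln(3.68/3.28) = (1/3)·ln(1.122) = 0.03836.
ζ = δ/√(4π² + δ²) = 0.03836/√(39.48 + 0.00147) = 0.03836/6.283 = 0.006105.

0.00610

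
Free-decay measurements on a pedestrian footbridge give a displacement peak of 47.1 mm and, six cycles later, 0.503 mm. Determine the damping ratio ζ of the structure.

0.120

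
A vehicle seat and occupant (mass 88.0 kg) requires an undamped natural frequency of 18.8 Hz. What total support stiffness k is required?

1230000 N/m

ω_n = 2πf_n = 2π × 18.8 = 118.1 rad/s.
k = m·ω_n² = 88.0 × 118.1² = 88.0 × 13950 = 1228000 N/m.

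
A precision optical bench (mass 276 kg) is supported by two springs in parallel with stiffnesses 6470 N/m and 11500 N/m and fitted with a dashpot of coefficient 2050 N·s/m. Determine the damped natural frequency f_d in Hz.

1.14 Hz

Parallel springs add: k_eq = 6470 + 11500 = 17970 N/m.
ω_n = √(k_eq/m) = √(17970/276) = 8.069 rad/s.
Critical damping c_c = 2√(k_eq·m) = 2√(17970 × 276) = 4454 N·s/m, so ζ = c/c_c = 2050/4454 = 0.4603.
ω_d = ω_n√(1 − ζ²) = 8.069 × √(1 − 0.212) = 7.164 rad/s.
f_d = ω_d/(2π) = 1.140 Hz.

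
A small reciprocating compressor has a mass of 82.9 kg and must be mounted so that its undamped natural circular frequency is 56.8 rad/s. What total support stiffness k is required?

267000 N/m

k = m·ω_n² = 82.9 × 56.80² = 82.9 × 3226 = 267500 N/m.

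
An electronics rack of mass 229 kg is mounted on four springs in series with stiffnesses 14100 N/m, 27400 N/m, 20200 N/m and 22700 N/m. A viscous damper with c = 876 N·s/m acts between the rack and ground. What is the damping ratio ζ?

Series springs: 1/k_eq = 1/14100 + 1/27400 + 1/20200 + 1/22700 = 0.0002010, so k_eq = 4976 N/m.
ω_n = √(k_eq/m) = √(4976/229) = 4.661 rad/s.
Critical damping c_c = 2√(k_eq·m) = 2√(4976 × 229) = 2135 N·s/m, so ζ = c/c_c = 876/2135 = 0.4103.

0.410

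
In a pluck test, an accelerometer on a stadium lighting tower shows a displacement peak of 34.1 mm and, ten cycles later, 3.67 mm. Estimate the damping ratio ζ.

Logarithmic decrement δ = (1/n)·ln(x₀/x_n) = (1/10)·ln(34.1/3.67) = (1/10)·ln(9.292) = 0.2229.
ζ = δ/√(4π² + δ²) = 0.2229/√(39.48 + 0.0497) = 0.2229/6.287 = 0.03546.

0.0355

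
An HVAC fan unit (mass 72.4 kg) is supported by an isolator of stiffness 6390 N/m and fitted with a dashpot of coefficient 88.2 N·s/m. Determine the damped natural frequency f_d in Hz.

ω_n = √(k/m) = √(6390/72.4) = 9.395 rad/s.
Critical damping c_c = 2√(k·m) = 2√(6390 × 72.4) = 1360 N·s/m, so ζ = c/c_c = 88.2/1360 = 0.06484.
ω_d = ω_n√(1 − ζ²) = 9.395 × √(1 − 0.00420) = 9.375 rad/s.
f_d = ω_d/(2π) = 1.492 Hz.

1.49 Hz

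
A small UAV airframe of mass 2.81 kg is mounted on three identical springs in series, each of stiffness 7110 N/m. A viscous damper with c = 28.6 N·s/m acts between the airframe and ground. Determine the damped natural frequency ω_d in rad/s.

28.6 rad/s

Series springs: 1/k_eq = 3/7110, so k_eq = 7110/3 = 2370 N/m.
ω_n = √(k_eq/m) = √(2370/2.81) = 29.04 rad/s.
Critical damping c_c = 2√(k_eq·m) = 2√(2370 × 2.81) = 163.2 N·s/m, so ζ = c/c_c = 28.6/163.2 = 0.1752.
ω_d = ω_n√(1 − ζ²) = 29.04 × √(1 − 0.0307) = 28.59 rad/s.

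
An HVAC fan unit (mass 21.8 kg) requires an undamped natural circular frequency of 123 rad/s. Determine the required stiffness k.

k = m·ω_n² = 21.8 × 123.0² = 21.8 × 15130 = 329800 N/m.

330000 N/m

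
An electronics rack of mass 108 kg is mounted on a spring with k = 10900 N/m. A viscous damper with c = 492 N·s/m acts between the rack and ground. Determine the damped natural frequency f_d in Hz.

ω_n = √(k/m) = √(10900/108) = 10.05 rad/s.
Critical damping c_c = 2√(k·m) = 2√(10900 × 108) = 2170 N·s/m, so ζ = c/c_c = 492/2170 = 0.2267.
ω_d = ω_n√(1 − ζ²) = 10.05 × √(1 − 0.0514) = 9.785 rad/s.
f_d = ω_d/(2π) = 1.557 Hz.

1.56 Hz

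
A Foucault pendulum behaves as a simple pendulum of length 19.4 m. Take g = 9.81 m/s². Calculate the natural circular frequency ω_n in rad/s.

0.711 rad/s

For a simple pendulum ω_n = √(g/L) = √(9.81/19.4) = √0.5057 = 0.7111 rad/s.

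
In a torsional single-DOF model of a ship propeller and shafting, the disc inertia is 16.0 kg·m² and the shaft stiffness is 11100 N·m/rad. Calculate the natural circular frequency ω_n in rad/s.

26.3 rad/s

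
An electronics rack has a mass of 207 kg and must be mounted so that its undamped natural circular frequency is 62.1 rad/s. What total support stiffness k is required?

798000 N/m

k = m·ω_n² = 207 × 62.10² = 207 × 3856 = 798300 N/m.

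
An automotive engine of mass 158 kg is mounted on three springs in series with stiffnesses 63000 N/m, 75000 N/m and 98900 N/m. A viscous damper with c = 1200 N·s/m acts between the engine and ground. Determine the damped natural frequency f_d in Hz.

1.93 Hz

Series springs: 1/k_eq = 1/63000 + 1/75000 + 1/98900 = 3.932×10^-5, so k_eq = 25430 N/m.
ω_n = √(k_eq/m) = √(25430/158) = 12.69 rad/s.
Critical damping c_c = 2√(k_eq·m) = 2√(25430 × 158) = 4009 N·s/m, so ζ = c/c_c = 1200/4009 = 0.2993.
ω_d = ω_n√(1 − ζ²) = 12.69 × √(1 − 0.0896) = 12.11 rad/s.
f_d = ω_d/(2π) = 1.927 Hz.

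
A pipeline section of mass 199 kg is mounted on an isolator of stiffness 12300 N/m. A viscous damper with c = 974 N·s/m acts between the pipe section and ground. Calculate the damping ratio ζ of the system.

ω_n = √(k/m) = √(12300/199) = 7.862 rad/s.
Critical damping c_c = 2√(k·m) = 2√(12300 × 199) = 3129 N·s/m, so ζ = c/c_c = 974/3129 = 0.3113.

0.311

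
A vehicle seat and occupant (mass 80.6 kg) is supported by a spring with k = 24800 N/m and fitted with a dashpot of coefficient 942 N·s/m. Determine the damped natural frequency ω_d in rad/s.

16.5 rad/s

ω_n = √(k/m) = √(24800/80.6) = 17.54 rad/s.
Critical damping c_c = 2√(k·m) = 2√(24800 × 80.6) = 2828 N·s/m, so ζ = c/c_c = 942/2828 = 0.3331.
ω_d = ω_n√(1 − ζ²) = 17.54 × √(1 − 0.111) = 16.54 rad/s.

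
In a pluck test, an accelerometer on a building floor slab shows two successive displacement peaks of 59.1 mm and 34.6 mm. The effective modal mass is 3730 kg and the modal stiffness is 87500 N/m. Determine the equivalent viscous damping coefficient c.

Logarithmic decrement δ = (1/n)·ln(x₀/x_n) = (1/1)·ln(59.1/34.6) = (1/1)·ln(1.708) = 0.5354.
ζ = δ/√(4π² + δ²) = 0.5354/√(39.48 + 0.287) = 0.5354/6.306 = 0.08490.
c = ζ · 2√(km) = 0.08490 × 2√(87500 × 3730) = 0.08490 × 36130 = 3068 N·s/m.

3070 N·s/m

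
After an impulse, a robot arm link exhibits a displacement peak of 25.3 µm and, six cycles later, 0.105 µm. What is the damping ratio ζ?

0.144

Logarithmic decrement δ = (1/n)·ln(x₀/x_n) = (1/6)·ln(25.3/0.105) = (1/6)·ln(241.0) = 0.9141.
ζ = δ/√(4π² + δ²) = 0.9141/√(39.48 + 0.836) = 0.9141/6.349 = 0.1440.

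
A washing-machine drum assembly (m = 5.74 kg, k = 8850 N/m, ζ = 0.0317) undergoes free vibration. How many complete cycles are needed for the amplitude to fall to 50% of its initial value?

4 cycles

Logarithmic decrement δ = 2πζ/√(1 − ζ²) = 2π × 0.03170/√(1 − 0.00100) = 0.1993.
x_n/x₀ = e^(−nδ) ≤ 0.5; take ln: n ≥ ln(1/0.5)/δ = 0.6931/0.1993 = 3.478.
So 4 complete cycles are required.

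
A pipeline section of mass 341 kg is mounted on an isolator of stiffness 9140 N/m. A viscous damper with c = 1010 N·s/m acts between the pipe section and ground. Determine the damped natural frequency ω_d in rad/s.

4.96 rad/s

ω_n = √(k/m) = √(9140/341) = 5.177 rad/s.
Critical damping c_c = 2√(k·m) = 2√(9140 × 341) = 3531 N·s/m, so ζ = c/c_c = 1010/3531 = 0.2860.
ω_d = ω_n√(1 − ζ²) = 5.177 × √(1 − 0.0818) = 4.961 rad/s.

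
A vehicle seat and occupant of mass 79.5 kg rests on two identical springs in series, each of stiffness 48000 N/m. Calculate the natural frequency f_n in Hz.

Series springs: 1/k_eq = 2/48000, so k_eq = 48000/2 = 24000 N/m.
ω_n = √(k_eq/m) = √(24000/79.5) = √301.9 = 17.37 rad/s.
f_n = ω_n/(2π) = 17.37/6.283 = 2.765 Hz.

2.77 Hz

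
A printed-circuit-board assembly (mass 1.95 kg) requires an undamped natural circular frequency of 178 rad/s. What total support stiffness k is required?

61800 N/m

k = m·ω_n² = 1.95 × 178.0² = 1.95 × 31680 = 61780 N/m.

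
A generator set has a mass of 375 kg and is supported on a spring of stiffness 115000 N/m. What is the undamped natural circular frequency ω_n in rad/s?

ω_n = √(k/m) = √(115000/375) = √306.7 = 17.51 rad/s.

17.5 rad/s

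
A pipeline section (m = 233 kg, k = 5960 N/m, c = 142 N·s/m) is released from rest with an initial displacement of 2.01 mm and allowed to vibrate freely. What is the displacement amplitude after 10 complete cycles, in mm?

ζ = c/(2√(km)) = 142/(2√(5960 × 233)) = 142/2357 = 0.06025.
Logarithmic decrement δ = 2πζ/√(1 − ζ²) = 2π × 0.06025/√(1 − 0.00363) = 0.3793.
After n cycles, x_n/x₀ = e^(−nδ), so x_10 = 2.01 × e^(−10 × 0.3793) = 2.01 × 0.02254 = 0.04530 mm.

0.0453 mm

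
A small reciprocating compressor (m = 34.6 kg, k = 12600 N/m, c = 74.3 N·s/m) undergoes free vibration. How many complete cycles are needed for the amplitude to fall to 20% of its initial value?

5 cycles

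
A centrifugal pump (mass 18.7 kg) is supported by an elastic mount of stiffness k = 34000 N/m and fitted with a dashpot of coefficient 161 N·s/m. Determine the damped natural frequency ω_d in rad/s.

42.4 rad/s

ω_n = √(k/m) = √(34000/18.7) = 42.64 rad/s.
Critical damping c_c = 2√(k·m) = 2√(34000 × 18.7) = 1595 N·s/m, so ζ = c/c_c = 161/1595 = 0.1010.
ω_d = ω_n√(1 − ζ²) = 42.64 × √(1 − 0.0102) = 42.42 rad/s.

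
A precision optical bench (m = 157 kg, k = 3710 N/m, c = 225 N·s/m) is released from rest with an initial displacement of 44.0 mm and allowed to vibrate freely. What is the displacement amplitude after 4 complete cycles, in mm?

1.04 mm

ζ = c/(2√(km)) = 225/(2√(3710 × 157)) = 225/1526 = 0.1474.
Logarithmic decrement δ = 2πζ/√(1 − ζ²) = 2π × 0.1474/√(1 − 0.0217) = 0.9364.
After n cycles, x_n/x₀ = e^(−nδ), so x_4 = 44.0 × e^(−4 × 0.9364) = 44.0 × 0.02362 = 1.039 mm.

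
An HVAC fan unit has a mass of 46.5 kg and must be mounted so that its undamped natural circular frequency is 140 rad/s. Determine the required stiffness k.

911000 N/m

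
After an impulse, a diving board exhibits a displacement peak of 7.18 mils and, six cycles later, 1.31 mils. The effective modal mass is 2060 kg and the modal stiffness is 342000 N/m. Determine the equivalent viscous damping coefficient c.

Logarithmic decrement δ = (1/n)·ln(x₀/x_n) = (1/6)·ln(7.18/1.31) = (1/6)·ln(5.481) = 0.2835.
ζ = δ/√(4π² + δ²) = 0.2835/√(39.48 + 0.0804) = 0.2835/6.290 = 0.04508.
c = ζ · 2√(km) = 0.04508 × 2√(342000 × 2060) = 0.04508 × 53090 = 2393 N·s/m.

2390 N·s/m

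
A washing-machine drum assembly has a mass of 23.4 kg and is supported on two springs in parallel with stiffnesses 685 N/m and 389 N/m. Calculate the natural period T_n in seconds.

0.927 s

Parallel springs add: k_eq = 685 + 389 = 1074 N/m.
ω_n = √(k_eq/m) = √(1074/23.4) = √45.90 = 6.775 rad/s.
T_n = 2π/ω_n = 6.283/6.775 = 0.9274 s.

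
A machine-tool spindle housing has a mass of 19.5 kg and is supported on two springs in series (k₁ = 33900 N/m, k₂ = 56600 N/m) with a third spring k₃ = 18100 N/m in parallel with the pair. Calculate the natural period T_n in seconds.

0.140 s

Series pair: k_s = k₁k₂/(k₁+k₂) = (33900)(56600)/(33900 + 56600) = 21200 N/m. In parallel with k₃: k_eq = 21200 + 18100 = 39300 N/m.
ω_n = √(k_eq/m) = √(39300/19.5) = √2015 = 44.89 rad/s.
T_n = 2π/ω_n = 6.283/44.89 = 0.1400 s.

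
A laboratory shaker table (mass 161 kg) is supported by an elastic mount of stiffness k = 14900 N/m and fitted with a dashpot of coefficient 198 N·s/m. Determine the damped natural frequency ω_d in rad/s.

9.60 rad/s

ω_n = √(k/m) = √(14900/161) = 9.620 rad/s.
Critical damping c_c = 2√(k·m) = 2√(14900 × 161) = 3098 N·s/m, so ζ = c/c_c = 198/3098 = 0.06392.
ω_d = ω_n√(1 − ζ²) = 9.620 × √(1 − 0.00409) = 9.600 rad/s.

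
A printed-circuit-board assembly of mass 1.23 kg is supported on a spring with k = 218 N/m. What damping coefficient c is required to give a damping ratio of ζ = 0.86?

28.2 N·s/m

c_c = 2√(k·m) = 2√(218.0 × 1.23) = 32.75 N·s/m.
c = ζ·c_c = 0.86 × 32.75 = 28.16 N·s/m.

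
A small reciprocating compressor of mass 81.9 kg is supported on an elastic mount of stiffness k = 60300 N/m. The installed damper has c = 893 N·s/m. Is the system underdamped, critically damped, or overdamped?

c_c = 2√(k·m) = 4445 N·s/m; ζ = c/c_c = 893/4445 = 0.201.
Since ζ < 1 the system is underdamped.

underdamped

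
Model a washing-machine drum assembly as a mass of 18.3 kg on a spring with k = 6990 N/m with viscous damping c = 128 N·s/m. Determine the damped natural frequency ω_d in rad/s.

ω_n = √(k/m) = √(6990/18.3) = 19.54 rad/s.
Critical damping c_c = 2√(k·m) = 2√(6990 × 18.3) = 715.3 N·s/m, so ζ = c/c_c = 128/715.3 = 0.1789.
ω_d = ω_n√(1 − ζ²) = 19.54 × √(1 − 0.0320) = 19.23 rad/s.

19.2 rad/s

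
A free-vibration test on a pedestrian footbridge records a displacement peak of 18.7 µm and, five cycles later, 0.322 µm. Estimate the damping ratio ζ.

Logarithmic decrement δ = (1/n)·ln(x₀/x_n) = (1/5)·ln(18.7/0.322) = (1/5)·ln(58.07) = 0.8123.
ζ = δ/√(4π² + δ²) = 0.8123/√(39.48 + 0.660) = 0.8123/6.335 = 0.1282.

0.128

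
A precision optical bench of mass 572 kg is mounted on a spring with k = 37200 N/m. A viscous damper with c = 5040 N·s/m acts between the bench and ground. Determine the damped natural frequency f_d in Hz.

ω_n = √(k/m) = √(37200/572) = 8.064 rad/s.
Critical damping c_c = 2√(k·m) = 2√(37200 × 572) = 9226 N·s/m, so ζ = c/c_c = 5040/9226 = 0.5463.
ω_d = ω_n√(1 − ζ²) = 8.064 × √(1 − 0.298) = 6.755 rad/s.
f_d = ω_d/(2π) = 1.075 Hz.

1.08 Hz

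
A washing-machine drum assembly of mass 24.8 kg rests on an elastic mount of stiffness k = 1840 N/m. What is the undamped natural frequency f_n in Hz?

1.37 Hz

ω_n = √(k/m) = √(1840/24.8) = √74.19 = 8.614 rad/s.
f_n = ω_n/(2π) = 8.614/6.283 = 1.371 Hz.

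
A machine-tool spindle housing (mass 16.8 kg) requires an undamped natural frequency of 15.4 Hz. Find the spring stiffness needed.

ω_n = 2πf_n = 2π × 15.4 = 96.76 rad/s.
k = m·ω_n² = 16.8 × 96.76² = 16.8 × 9363 = 157300 N/m.

157000 N/m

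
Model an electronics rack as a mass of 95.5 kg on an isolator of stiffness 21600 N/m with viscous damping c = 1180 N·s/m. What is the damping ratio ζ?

0.411

ω_n = √(k/m) = √(21600/95.5) = 15.04 rad/s.
Critical damping c_c = 2√(k·m) = 2√(21600 × 95.5) = 2872 N·s/m, so ζ = c/c_c = 1180/2872 = 0.4108.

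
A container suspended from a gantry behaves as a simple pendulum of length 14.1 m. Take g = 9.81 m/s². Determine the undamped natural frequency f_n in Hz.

0.133 Hz

For a simple pendulum ω_n = √(g/L) = √(9.81/14.1) = √0.6957 = 0.8341 rad/s.
f_n = ω_n/(2π) = 0.8341/6.283 = 0.1328 Hz.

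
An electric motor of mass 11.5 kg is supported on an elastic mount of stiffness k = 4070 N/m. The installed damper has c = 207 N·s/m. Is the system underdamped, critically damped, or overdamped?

underdamped

c_c = 2√(k·m) = 432.7 N·s/m; ζ = c/c_c = 207/432.7 = 0.478.
Since ζ < 1 the system is underdamped.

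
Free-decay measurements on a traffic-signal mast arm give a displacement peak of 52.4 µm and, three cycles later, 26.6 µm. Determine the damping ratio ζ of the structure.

0.0359

Logarithmic decrement δ = (1/n)·ln(x₀/x_n) = (1/3)·ln(52.4/26.6) = (1/3)·ln(1.970) = 0.2260.
ζ = δ/√(4π² + δ²) = 0.2260/√(39.48 + 0.0511) = 0.2260/6.287 = 0.03595.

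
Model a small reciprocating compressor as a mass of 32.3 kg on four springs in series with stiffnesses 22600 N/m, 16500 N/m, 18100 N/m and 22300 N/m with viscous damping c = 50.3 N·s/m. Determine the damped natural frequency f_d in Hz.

Series springs: 1/k_eq = 1/22600 + 1/16500 + 1/18100 + 1/22300 = 0.0002049, so k_eq = 4879 N/m.
ω_n = √(k_eq/m) = √(4879/32.3) = 12.29 rad/s.
Critical damping c_c = 2√(k_eq·m) = 2√(4879 × 32.3) = 794.0 N·s/m, so ζ = c/c_c = 50.3/794.0 = 0.06335.
ω_d = ω_n√(1 − ζ²) = 12.29 × √(1 − 0.00401) = 12.27 rad/s.
f_d = ω_d/(2π) = 1.952 Hz.

1.95 Hz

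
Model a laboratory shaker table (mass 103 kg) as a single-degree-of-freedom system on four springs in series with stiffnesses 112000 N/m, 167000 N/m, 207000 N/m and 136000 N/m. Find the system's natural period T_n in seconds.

0.332 s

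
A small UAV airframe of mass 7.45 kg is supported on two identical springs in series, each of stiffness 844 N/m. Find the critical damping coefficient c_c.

Series springs: 1/k_eq = 2/844, so k_eq = 844/2 = 422.0 N/m.
c_c = 2√(k_eq·m) = 2√(422.0 × 7.45) = 2 × 56.07 = 112.1 N·s/m.

112 N·s/m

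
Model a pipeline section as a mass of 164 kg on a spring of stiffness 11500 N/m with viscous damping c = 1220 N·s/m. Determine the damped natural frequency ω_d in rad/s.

ω_n = √(k/m) = √(11500/164) = 8.374 rad/s.
Critical damping c_c = 2√(k·m) = 2√(11500 × 164) = 2747 N·s/m, so ζ = c/c_c = 1220/2747 = 0.4442.
ω_d = ω_n√(1 − ζ²) = 8.374 × √(1 − 0.197) = 7.502 rad/s.

7.50 rad/s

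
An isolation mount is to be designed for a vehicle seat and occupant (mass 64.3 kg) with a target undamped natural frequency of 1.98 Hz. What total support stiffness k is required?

ω_n = 2πf_n = 2π × 1.98 = 12.44 rad/s.
k = m·ω_n² = 64.3 × 12.44² = 64.3 × 154.8 = 9952 N/m.

9950 N/m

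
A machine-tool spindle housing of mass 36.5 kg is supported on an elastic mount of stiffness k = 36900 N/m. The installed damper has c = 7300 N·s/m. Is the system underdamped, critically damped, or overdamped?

overdamped

c_c = 2√(k·m) = 2321 N·s/m; ζ = c/c_c = 7300/2321 = 3.15.
Since ζ > 1 the system is overdamped.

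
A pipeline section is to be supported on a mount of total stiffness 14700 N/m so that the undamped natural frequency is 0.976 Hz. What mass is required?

391 kg

ω_n = 2πf_n = 2π × 0.976 = 6.132 rad/s.
m = k/ω_n² = 14700/6.132² = 14700/37.61 = 390.9 kg.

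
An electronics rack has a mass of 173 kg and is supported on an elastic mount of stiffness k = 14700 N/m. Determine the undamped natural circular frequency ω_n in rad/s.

ω_n = √(k/m) = √(14700/173) = √84.97 = 9.218 rad/s.

9.22 rad/s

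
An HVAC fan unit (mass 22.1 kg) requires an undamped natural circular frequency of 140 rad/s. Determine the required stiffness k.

k = m·ω_n² = 22.1 × 140.0² = 22.1 × 19600 = 433200 N/m.

433000 N/m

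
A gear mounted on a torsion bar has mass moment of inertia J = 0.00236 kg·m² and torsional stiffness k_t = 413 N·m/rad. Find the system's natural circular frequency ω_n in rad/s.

ω_n = √(k_t/J) = √(413/0.00236) = √175000 = 418.3 rad/s.

418 rad/s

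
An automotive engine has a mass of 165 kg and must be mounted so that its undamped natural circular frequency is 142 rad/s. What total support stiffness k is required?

k = m·ω_n² = 165 × 142.0² = 165 × 20160 = 3327000 N/m.

3330000 N/m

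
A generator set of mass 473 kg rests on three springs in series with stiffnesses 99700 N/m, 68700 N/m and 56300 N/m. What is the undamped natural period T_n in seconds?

0.889 s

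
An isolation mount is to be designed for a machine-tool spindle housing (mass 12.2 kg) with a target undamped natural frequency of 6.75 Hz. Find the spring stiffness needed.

21900 N/m

ω_n = 2πf_n = 2π × 6.75 = 42.41 rad/s.
k = m·ω_n² = 12.2 × 42.41² = 12.2 × 1799 = 21940 N/m.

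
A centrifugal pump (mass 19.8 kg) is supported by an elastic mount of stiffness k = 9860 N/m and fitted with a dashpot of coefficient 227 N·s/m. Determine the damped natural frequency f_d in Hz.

3.43 Hz

ω_n = √(k/m) = √(9860/19.8) = 22.32 rad/s.
Critical damping c_c = 2√(k·m) = 2√(9860 × 19.8) = 883.7 N·s/m, so ζ = c/c_c = 227/883.7 = 0.2569.
ω_d = ω_n√(1 − ζ²) = 22.32 × √(1 − 0.0660) = 21.57 rad/s.
f_d = ω_d/(2π) = 3.432 Hz.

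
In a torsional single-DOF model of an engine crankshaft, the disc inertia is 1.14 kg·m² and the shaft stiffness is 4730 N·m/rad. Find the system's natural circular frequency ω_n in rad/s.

64.4 rad/s

ω_n = √(k_t/J) = √(4730/1.14) = √4149 = 64.41 rad/s.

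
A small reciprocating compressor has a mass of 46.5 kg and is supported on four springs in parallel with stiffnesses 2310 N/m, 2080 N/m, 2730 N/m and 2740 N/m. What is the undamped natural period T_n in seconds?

Parallel springs add: k_eq = 2310 + 2080 + 2730 + 2740 = 9860 N/m.
ω_n = √(k_eq/m) = √(9860/46.5) = √212.0 = 14.56 rad/s.
T_n = 2π/ω_n = 6.283/14.56 = 0.4315 s.

0.431 s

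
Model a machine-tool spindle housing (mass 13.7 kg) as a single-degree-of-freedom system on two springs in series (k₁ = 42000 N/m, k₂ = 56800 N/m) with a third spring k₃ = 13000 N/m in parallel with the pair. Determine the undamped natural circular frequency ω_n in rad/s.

52.1 rad/s

Series pair: k_s = k₁k₂/(k₁+k₂) = (42000)(56800)/(42000 + 56800) = 24150 N/m. In parallel with k₃: k_eq = 24150 + 13000 = 37150 N/m.
ω_n = √(k_eq/m) = √(37150/13.7) = √2711 = 52.07 rad/s.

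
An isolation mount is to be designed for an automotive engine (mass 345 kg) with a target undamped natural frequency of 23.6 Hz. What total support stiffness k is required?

7590000 N/m

ω_n = 2πf_n = 2π × 23.6 = 148.3 rad/s.
k = m·ω_n² = 345 × 148.3² = 345 × 21990 = 7586000 N/m.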